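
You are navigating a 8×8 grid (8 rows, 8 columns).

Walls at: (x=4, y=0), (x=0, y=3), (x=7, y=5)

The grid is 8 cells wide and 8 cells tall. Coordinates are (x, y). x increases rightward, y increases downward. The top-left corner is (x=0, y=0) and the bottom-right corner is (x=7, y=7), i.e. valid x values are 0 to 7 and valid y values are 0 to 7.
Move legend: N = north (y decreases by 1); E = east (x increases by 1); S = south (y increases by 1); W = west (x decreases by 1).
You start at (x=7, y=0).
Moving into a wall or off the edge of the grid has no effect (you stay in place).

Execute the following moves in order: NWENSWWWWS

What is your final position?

Answer: Final position: (x=3, y=2)

Derivation:
Start: (x=7, y=0)
  N (north): blocked, stay at (x=7, y=0)
  W (west): (x=7, y=0) -> (x=6, y=0)
  E (east): (x=6, y=0) -> (x=7, y=0)
  N (north): blocked, stay at (x=7, y=0)
  S (south): (x=7, y=0) -> (x=7, y=1)
  W (west): (x=7, y=1) -> (x=6, y=1)
  W (west): (x=6, y=1) -> (x=5, y=1)
  W (west): (x=5, y=1) -> (x=4, y=1)
  W (west): (x=4, y=1) -> (x=3, y=1)
  S (south): (x=3, y=1) -> (x=3, y=2)
Final: (x=3, y=2)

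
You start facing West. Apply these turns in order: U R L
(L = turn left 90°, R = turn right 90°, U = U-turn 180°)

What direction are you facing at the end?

Start: West
  U (U-turn (180°)) -> East
  R (right (90° clockwise)) -> South
  L (left (90° counter-clockwise)) -> East
Final: East

Answer: Final heading: East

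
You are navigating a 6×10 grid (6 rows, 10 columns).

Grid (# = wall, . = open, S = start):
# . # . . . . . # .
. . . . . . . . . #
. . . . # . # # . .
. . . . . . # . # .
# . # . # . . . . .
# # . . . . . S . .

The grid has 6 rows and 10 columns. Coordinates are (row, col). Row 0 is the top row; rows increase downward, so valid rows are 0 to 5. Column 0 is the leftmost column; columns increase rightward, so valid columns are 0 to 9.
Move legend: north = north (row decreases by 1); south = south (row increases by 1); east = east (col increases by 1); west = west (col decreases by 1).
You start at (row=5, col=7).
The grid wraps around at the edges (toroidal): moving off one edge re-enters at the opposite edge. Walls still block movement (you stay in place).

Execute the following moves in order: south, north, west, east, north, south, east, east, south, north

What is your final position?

Start: (row=5, col=7)
  south (south): (row=5, col=7) -> (row=0, col=7)
  north (north): (row=0, col=7) -> (row=5, col=7)
  west (west): (row=5, col=7) -> (row=5, col=6)
  east (east): (row=5, col=6) -> (row=5, col=7)
  north (north): (row=5, col=7) -> (row=4, col=7)
  south (south): (row=4, col=7) -> (row=5, col=7)
  east (east): (row=5, col=7) -> (row=5, col=8)
  east (east): (row=5, col=8) -> (row=5, col=9)
  south (south): (row=5, col=9) -> (row=0, col=9)
  north (north): (row=0, col=9) -> (row=5, col=9)
Final: (row=5, col=9)

Answer: Final position: (row=5, col=9)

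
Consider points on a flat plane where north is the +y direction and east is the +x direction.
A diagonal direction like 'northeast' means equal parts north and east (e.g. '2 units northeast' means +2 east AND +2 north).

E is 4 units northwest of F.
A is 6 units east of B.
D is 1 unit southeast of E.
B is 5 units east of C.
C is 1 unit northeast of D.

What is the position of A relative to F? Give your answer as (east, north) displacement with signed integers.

Place F at the origin (east=0, north=0).
  E is 4 units northwest of F: delta (east=-4, north=+4); E at (east=-4, north=4).
  D is 1 unit southeast of E: delta (east=+1, north=-1); D at (east=-3, north=3).
  C is 1 unit northeast of D: delta (east=+1, north=+1); C at (east=-2, north=4).
  B is 5 units east of C: delta (east=+5, north=+0); B at (east=3, north=4).
  A is 6 units east of B: delta (east=+6, north=+0); A at (east=9, north=4).
Therefore A relative to F: (east=9, north=4).

Answer: A is at (east=9, north=4) relative to F.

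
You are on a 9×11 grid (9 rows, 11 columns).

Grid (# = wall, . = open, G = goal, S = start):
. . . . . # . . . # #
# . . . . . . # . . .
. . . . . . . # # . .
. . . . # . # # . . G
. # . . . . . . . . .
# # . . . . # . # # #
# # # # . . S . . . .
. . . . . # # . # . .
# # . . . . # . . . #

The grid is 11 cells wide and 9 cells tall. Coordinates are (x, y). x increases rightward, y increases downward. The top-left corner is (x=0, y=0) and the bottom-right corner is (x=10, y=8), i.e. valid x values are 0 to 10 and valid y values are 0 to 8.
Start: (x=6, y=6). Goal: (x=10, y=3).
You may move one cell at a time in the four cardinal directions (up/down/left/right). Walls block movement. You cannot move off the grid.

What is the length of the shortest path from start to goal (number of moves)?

BFS from (x=6, y=6) until reaching (x=10, y=3):
  Distance 0: (x=6, y=6)
  Distance 1: (x=5, y=6), (x=7, y=6)
  Distance 2: (x=5, y=5), (x=7, y=5), (x=4, y=6), (x=8, y=6), (x=7, y=7)
  Distance 3: (x=5, y=4), (x=7, y=4), (x=4, y=5), (x=9, y=6), (x=4, y=7), (x=7, y=8)
  Distance 4: (x=5, y=3), (x=4, y=4), (x=6, y=4), (x=8, y=4), (x=3, y=5), (x=10, y=6), (x=3, y=7), (x=9, y=7), (x=4, y=8), (x=8, y=8)
  Distance 5: (x=5, y=2), (x=8, y=3), (x=3, y=4), (x=9, y=4), (x=2, y=5), (x=2, y=7), (x=10, y=7), (x=3, y=8), (x=5, y=8), (x=9, y=8)
  Distance 6: (x=5, y=1), (x=4, y=2), (x=6, y=2), (x=3, y=3), (x=9, y=3), (x=2, y=4), (x=10, y=4), (x=1, y=7), (x=2, y=8)
  Distance 7: (x=4, y=1), (x=6, y=1), (x=3, y=2), (x=9, y=2), (x=2, y=3), (x=10, y=3), (x=0, y=7)  <- goal reached here
One shortest path (7 moves): (x=6, y=6) -> (x=7, y=6) -> (x=7, y=5) -> (x=7, y=4) -> (x=8, y=4) -> (x=9, y=4) -> (x=10, y=4) -> (x=10, y=3)

Answer: Shortest path length: 7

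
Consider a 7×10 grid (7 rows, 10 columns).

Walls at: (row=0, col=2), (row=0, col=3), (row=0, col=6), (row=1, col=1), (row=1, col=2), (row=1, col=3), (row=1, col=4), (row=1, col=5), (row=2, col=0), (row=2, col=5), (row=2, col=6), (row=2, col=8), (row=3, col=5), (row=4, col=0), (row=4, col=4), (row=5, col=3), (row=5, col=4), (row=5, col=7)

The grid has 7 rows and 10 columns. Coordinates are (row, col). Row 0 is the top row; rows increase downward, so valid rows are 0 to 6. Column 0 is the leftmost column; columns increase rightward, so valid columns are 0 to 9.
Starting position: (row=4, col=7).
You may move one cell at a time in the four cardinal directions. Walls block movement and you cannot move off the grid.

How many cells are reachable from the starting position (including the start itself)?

BFS flood-fill from (row=4, col=7):
  Distance 0: (row=4, col=7)
  Distance 1: (row=3, col=7), (row=4, col=6), (row=4, col=8)
  Distance 2: (row=2, col=7), (row=3, col=6), (row=3, col=8), (row=4, col=5), (row=4, col=9), (row=5, col=6), (row=5, col=8)
  Distance 3: (row=1, col=7), (row=3, col=9), (row=5, col=5), (row=5, col=9), (row=6, col=6), (row=6, col=8)
  Distance 4: (row=0, col=7), (row=1, col=6), (row=1, col=8), (row=2, col=9), (row=6, col=5), (row=6, col=7), (row=6, col=9)
  Distance 5: (row=0, col=8), (row=1, col=9), (row=6, col=4)
  Distance 6: (row=0, col=9), (row=6, col=3)
  Distance 7: (row=6, col=2)
  Distance 8: (row=5, col=2), (row=6, col=1)
  Distance 9: (row=4, col=2), (row=5, col=1), (row=6, col=0)
  Distance 10: (row=3, col=2), (row=4, col=1), (row=4, col=3), (row=5, col=0)
  Distance 11: (row=2, col=2), (row=3, col=1), (row=3, col=3)
  Distance 12: (row=2, col=1), (row=2, col=3), (row=3, col=0), (row=3, col=4)
  Distance 13: (row=2, col=4)
Total reachable: 47 (grid has 52 open cells total)

Answer: Reachable cells: 47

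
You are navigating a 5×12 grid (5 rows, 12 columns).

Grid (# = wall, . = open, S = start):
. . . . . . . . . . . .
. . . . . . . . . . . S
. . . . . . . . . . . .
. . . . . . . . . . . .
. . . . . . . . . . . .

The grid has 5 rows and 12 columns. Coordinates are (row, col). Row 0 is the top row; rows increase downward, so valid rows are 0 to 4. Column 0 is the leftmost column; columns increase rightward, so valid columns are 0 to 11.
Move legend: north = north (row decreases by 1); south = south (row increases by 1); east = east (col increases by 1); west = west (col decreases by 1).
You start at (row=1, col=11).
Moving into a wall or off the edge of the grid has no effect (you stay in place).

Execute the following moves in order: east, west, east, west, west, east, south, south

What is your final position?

Start: (row=1, col=11)
  east (east): blocked, stay at (row=1, col=11)
  west (west): (row=1, col=11) -> (row=1, col=10)
  east (east): (row=1, col=10) -> (row=1, col=11)
  west (west): (row=1, col=11) -> (row=1, col=10)
  west (west): (row=1, col=10) -> (row=1, col=9)
  east (east): (row=1, col=9) -> (row=1, col=10)
  south (south): (row=1, col=10) -> (row=2, col=10)
  south (south): (row=2, col=10) -> (row=3, col=10)
Final: (row=3, col=10)

Answer: Final position: (row=3, col=10)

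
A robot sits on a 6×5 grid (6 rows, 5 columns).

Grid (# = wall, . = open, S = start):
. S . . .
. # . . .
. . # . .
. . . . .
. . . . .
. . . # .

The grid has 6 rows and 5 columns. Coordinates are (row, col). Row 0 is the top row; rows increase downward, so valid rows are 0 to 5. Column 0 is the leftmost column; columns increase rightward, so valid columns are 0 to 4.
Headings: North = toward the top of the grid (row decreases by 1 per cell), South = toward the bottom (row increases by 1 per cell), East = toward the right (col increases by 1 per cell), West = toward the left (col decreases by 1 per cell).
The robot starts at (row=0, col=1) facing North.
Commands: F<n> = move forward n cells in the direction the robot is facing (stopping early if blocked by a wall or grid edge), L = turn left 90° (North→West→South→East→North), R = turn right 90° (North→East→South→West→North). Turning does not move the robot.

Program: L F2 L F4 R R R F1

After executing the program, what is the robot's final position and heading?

Start: (row=0, col=1), facing North
  L: turn left, now facing West
  F2: move forward 1/2 (blocked), now at (row=0, col=0)
  L: turn left, now facing South
  F4: move forward 4, now at (row=4, col=0)
  R: turn right, now facing West
  R: turn right, now facing North
  R: turn right, now facing East
  F1: move forward 1, now at (row=4, col=1)
Final: (row=4, col=1), facing East

Answer: Final position: (row=4, col=1), facing East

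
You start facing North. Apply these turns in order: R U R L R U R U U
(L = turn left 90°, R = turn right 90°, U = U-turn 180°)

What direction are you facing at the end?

Start: North
  R (right (90° clockwise)) -> East
  U (U-turn (180°)) -> West
  R (right (90° clockwise)) -> North
  L (left (90° counter-clockwise)) -> West
  R (right (90° clockwise)) -> North
  U (U-turn (180°)) -> South
  R (right (90° clockwise)) -> West
  U (U-turn (180°)) -> East
  U (U-turn (180°)) -> West
Final: West

Answer: Final heading: West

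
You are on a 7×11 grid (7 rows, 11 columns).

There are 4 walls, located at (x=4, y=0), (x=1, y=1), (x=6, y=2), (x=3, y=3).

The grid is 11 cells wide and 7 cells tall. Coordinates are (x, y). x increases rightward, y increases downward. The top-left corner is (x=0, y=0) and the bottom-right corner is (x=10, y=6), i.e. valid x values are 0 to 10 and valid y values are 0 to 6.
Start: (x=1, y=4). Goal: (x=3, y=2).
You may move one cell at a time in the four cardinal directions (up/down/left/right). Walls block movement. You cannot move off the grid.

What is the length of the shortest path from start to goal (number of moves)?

Answer: Shortest path length: 4

Derivation:
BFS from (x=1, y=4) until reaching (x=3, y=2):
  Distance 0: (x=1, y=4)
  Distance 1: (x=1, y=3), (x=0, y=4), (x=2, y=4), (x=1, y=5)
  Distance 2: (x=1, y=2), (x=0, y=3), (x=2, y=3), (x=3, y=4), (x=0, y=5), (x=2, y=5), (x=1, y=6)
  Distance 3: (x=0, y=2), (x=2, y=2), (x=4, y=4), (x=3, y=5), (x=0, y=6), (x=2, y=6)
  Distance 4: (x=0, y=1), (x=2, y=1), (x=3, y=2), (x=4, y=3), (x=5, y=4), (x=4, y=5), (x=3, y=6)  <- goal reached here
One shortest path (4 moves): (x=1, y=4) -> (x=2, y=4) -> (x=2, y=3) -> (x=2, y=2) -> (x=3, y=2)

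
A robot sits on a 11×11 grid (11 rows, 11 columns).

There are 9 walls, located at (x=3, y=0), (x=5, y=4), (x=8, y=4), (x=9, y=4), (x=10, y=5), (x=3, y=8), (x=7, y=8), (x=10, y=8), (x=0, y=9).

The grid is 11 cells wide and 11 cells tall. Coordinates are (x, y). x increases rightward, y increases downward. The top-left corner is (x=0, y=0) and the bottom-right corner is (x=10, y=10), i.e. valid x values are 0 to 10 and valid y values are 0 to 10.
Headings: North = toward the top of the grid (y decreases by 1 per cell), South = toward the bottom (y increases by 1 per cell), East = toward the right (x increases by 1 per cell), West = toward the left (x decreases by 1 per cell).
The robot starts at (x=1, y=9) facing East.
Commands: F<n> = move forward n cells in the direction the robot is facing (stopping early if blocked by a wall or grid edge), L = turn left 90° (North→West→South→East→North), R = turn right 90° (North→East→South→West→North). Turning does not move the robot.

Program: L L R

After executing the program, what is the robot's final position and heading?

Start: (x=1, y=9), facing East
  L: turn left, now facing North
  L: turn left, now facing West
  R: turn right, now facing North
Final: (x=1, y=9), facing North

Answer: Final position: (x=1, y=9), facing North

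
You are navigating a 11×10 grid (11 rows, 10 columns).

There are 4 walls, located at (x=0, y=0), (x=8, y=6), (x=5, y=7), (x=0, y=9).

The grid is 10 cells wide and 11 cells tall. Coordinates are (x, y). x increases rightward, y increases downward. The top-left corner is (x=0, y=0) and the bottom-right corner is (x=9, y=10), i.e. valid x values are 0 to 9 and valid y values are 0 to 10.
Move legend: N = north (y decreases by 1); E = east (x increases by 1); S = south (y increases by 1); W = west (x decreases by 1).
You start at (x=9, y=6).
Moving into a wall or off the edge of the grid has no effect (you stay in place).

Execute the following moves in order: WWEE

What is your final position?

Start: (x=9, y=6)
  W (west): blocked, stay at (x=9, y=6)
  W (west): blocked, stay at (x=9, y=6)
  E (east): blocked, stay at (x=9, y=6)
  E (east): blocked, stay at (x=9, y=6)
Final: (x=9, y=6)

Answer: Final position: (x=9, y=6)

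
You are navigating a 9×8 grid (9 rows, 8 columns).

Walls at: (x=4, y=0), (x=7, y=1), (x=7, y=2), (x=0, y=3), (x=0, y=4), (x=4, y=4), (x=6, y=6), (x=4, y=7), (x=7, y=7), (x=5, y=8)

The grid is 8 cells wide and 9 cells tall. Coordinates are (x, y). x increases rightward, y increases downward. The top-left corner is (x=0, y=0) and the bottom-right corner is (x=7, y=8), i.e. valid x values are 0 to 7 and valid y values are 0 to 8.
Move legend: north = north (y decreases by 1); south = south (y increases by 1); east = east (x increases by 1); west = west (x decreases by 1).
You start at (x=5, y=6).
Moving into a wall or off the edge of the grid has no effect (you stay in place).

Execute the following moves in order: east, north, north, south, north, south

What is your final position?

Answer: Final position: (x=5, y=5)

Derivation:
Start: (x=5, y=6)
  east (east): blocked, stay at (x=5, y=6)
  north (north): (x=5, y=6) -> (x=5, y=5)
  north (north): (x=5, y=5) -> (x=5, y=4)
  south (south): (x=5, y=4) -> (x=5, y=5)
  north (north): (x=5, y=5) -> (x=5, y=4)
  south (south): (x=5, y=4) -> (x=5, y=5)
Final: (x=5, y=5)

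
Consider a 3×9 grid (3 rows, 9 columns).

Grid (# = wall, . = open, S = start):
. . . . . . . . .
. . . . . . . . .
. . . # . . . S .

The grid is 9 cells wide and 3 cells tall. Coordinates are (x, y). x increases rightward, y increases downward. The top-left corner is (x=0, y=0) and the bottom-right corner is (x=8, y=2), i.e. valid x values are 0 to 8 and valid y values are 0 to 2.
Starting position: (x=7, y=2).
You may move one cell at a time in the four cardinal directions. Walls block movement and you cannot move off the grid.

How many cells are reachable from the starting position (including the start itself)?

BFS flood-fill from (x=7, y=2):
  Distance 0: (x=7, y=2)
  Distance 1: (x=7, y=1), (x=6, y=2), (x=8, y=2)
  Distance 2: (x=7, y=0), (x=6, y=1), (x=8, y=1), (x=5, y=2)
  Distance 3: (x=6, y=0), (x=8, y=0), (x=5, y=1), (x=4, y=2)
  Distance 4: (x=5, y=0), (x=4, y=1)
  Distance 5: (x=4, y=0), (x=3, y=1)
  Distance 6: (x=3, y=0), (x=2, y=1)
  Distance 7: (x=2, y=0), (x=1, y=1), (x=2, y=2)
  Distance 8: (x=1, y=0), (x=0, y=1), (x=1, y=2)
  Distance 9: (x=0, y=0), (x=0, y=2)
Total reachable: 26 (grid has 26 open cells total)

Answer: Reachable cells: 26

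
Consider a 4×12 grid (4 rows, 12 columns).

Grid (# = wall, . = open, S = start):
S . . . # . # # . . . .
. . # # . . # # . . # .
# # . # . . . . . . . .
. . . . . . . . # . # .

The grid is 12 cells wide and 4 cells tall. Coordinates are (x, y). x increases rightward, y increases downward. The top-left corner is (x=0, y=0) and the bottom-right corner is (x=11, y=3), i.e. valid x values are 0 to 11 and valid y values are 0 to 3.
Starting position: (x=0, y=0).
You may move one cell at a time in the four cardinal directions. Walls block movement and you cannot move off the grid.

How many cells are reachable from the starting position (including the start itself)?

BFS flood-fill from (x=0, y=0):
  Distance 0: (x=0, y=0)
  Distance 1: (x=1, y=0), (x=0, y=1)
  Distance 2: (x=2, y=0), (x=1, y=1)
  Distance 3: (x=3, y=0)
Total reachable: 6 (grid has 35 open cells total)

Answer: Reachable cells: 6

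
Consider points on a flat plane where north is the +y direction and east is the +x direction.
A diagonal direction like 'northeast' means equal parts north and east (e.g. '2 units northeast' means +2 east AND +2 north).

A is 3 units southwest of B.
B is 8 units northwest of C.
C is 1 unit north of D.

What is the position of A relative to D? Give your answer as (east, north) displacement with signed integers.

Place D at the origin (east=0, north=0).
  C is 1 unit north of D: delta (east=+0, north=+1); C at (east=0, north=1).
  B is 8 units northwest of C: delta (east=-8, north=+8); B at (east=-8, north=9).
  A is 3 units southwest of B: delta (east=-3, north=-3); A at (east=-11, north=6).
Therefore A relative to D: (east=-11, north=6).

Answer: A is at (east=-11, north=6) relative to D.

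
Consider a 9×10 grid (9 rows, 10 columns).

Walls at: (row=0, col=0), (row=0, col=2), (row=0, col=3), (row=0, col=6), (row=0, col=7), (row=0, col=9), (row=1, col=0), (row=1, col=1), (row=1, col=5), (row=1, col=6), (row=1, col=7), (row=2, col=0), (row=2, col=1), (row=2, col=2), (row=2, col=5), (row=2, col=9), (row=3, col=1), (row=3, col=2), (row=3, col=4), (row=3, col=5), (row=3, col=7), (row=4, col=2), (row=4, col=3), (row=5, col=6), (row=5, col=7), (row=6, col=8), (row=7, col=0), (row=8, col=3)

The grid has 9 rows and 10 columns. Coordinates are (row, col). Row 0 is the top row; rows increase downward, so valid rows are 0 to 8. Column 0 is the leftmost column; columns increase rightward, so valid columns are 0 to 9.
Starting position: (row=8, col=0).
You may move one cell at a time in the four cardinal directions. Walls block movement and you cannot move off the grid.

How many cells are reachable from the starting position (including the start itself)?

Answer: Reachable cells: 53

Derivation:
BFS flood-fill from (row=8, col=0):
  Distance 0: (row=8, col=0)
  Distance 1: (row=8, col=1)
  Distance 2: (row=7, col=1), (row=8, col=2)
  Distance 3: (row=6, col=1), (row=7, col=2)
  Distance 4: (row=5, col=1), (row=6, col=0), (row=6, col=2), (row=7, col=3)
  Distance 5: (row=4, col=1), (row=5, col=0), (row=5, col=2), (row=6, col=3), (row=7, col=4)
  Distance 6: (row=4, col=0), (row=5, col=3), (row=6, col=4), (row=7, col=5), (row=8, col=4)
  Distance 7: (row=3, col=0), (row=5, col=4), (row=6, col=5), (row=7, col=6), (row=8, col=5)
  Distance 8: (row=4, col=4), (row=5, col=5), (row=6, col=6), (row=7, col=7), (row=8, col=6)
  Distance 9: (row=4, col=5), (row=6, col=7), (row=7, col=8), (row=8, col=7)
  Distance 10: (row=4, col=6), (row=7, col=9), (row=8, col=8)
  Distance 11: (row=3, col=6), (row=4, col=7), (row=6, col=9), (row=8, col=9)
  Distance 12: (row=2, col=6), (row=4, col=8), (row=5, col=9)
  Distance 13: (row=2, col=7), (row=3, col=8), (row=4, col=9), (row=5, col=8)
  Distance 14: (row=2, col=8), (row=3, col=9)
  Distance 15: (row=1, col=8)
  Distance 16: (row=0, col=8), (row=1, col=9)
Total reachable: 53 (grid has 62 open cells total)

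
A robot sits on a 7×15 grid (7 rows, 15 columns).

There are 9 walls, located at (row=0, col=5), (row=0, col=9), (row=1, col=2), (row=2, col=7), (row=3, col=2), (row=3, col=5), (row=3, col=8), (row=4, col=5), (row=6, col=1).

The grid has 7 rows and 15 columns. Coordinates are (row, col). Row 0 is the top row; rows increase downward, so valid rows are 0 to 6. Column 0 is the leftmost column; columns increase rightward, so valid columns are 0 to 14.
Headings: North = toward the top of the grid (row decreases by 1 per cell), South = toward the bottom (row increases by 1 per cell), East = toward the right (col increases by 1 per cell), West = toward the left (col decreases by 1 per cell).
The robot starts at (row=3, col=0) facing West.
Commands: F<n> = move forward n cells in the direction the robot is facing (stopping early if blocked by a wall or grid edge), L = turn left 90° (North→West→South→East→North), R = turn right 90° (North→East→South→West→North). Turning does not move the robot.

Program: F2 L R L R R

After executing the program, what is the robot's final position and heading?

Answer: Final position: (row=3, col=0), facing North

Derivation:
Start: (row=3, col=0), facing West
  F2: move forward 0/2 (blocked), now at (row=3, col=0)
  L: turn left, now facing South
  R: turn right, now facing West
  L: turn left, now facing South
  R: turn right, now facing West
  R: turn right, now facing North
Final: (row=3, col=0), facing North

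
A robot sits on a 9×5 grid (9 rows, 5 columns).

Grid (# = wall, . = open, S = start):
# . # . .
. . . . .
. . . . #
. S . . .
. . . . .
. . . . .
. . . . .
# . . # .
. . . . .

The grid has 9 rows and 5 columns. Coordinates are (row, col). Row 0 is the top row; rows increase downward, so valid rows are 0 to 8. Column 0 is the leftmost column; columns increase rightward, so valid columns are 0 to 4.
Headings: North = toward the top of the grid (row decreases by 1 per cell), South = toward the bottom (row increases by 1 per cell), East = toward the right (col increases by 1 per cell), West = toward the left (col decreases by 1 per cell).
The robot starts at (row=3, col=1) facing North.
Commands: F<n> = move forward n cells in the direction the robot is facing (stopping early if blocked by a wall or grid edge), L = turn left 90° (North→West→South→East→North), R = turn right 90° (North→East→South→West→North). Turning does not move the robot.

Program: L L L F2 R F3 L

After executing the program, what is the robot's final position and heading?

Start: (row=3, col=1), facing North
  L: turn left, now facing West
  L: turn left, now facing South
  L: turn left, now facing East
  F2: move forward 2, now at (row=3, col=3)
  R: turn right, now facing South
  F3: move forward 3, now at (row=6, col=3)
  L: turn left, now facing East
Final: (row=6, col=3), facing East

Answer: Final position: (row=6, col=3), facing East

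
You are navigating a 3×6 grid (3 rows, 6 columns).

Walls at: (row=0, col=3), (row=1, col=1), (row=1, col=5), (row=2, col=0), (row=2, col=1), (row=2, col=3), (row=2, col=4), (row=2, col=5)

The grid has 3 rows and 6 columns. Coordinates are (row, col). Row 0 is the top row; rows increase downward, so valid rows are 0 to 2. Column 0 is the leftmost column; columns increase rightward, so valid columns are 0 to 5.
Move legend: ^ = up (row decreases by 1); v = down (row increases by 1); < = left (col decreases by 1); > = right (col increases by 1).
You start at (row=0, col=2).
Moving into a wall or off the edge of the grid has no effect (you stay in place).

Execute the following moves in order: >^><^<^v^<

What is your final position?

Start: (row=0, col=2)
  > (right): blocked, stay at (row=0, col=2)
  ^ (up): blocked, stay at (row=0, col=2)
  > (right): blocked, stay at (row=0, col=2)
  < (left): (row=0, col=2) -> (row=0, col=1)
  ^ (up): blocked, stay at (row=0, col=1)
  < (left): (row=0, col=1) -> (row=0, col=0)
  ^ (up): blocked, stay at (row=0, col=0)
  v (down): (row=0, col=0) -> (row=1, col=0)
  ^ (up): (row=1, col=0) -> (row=0, col=0)
  < (left): blocked, stay at (row=0, col=0)
Final: (row=0, col=0)

Answer: Final position: (row=0, col=0)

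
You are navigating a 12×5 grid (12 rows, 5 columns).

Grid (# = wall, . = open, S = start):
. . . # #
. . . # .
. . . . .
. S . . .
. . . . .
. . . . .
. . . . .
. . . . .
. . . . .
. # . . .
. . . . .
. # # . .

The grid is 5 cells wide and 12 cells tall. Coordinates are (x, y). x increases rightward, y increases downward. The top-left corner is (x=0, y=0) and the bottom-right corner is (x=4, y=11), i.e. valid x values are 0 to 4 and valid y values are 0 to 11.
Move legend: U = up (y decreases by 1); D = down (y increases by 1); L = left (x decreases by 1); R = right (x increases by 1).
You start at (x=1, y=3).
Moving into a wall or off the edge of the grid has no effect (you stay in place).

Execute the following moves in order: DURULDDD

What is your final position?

Answer: Final position: (x=1, y=5)

Derivation:
Start: (x=1, y=3)
  D (down): (x=1, y=3) -> (x=1, y=4)
  U (up): (x=1, y=4) -> (x=1, y=3)
  R (right): (x=1, y=3) -> (x=2, y=3)
  U (up): (x=2, y=3) -> (x=2, y=2)
  L (left): (x=2, y=2) -> (x=1, y=2)
  D (down): (x=1, y=2) -> (x=1, y=3)
  D (down): (x=1, y=3) -> (x=1, y=4)
  D (down): (x=1, y=4) -> (x=1, y=5)
Final: (x=1, y=5)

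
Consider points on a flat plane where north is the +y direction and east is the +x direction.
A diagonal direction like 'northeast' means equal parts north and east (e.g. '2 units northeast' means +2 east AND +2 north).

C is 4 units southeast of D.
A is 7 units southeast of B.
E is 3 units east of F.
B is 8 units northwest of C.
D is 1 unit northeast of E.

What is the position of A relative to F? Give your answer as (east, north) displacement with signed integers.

Answer: A is at (east=7, north=-2) relative to F.

Derivation:
Place F at the origin (east=0, north=0).
  E is 3 units east of F: delta (east=+3, north=+0); E at (east=3, north=0).
  D is 1 unit northeast of E: delta (east=+1, north=+1); D at (east=4, north=1).
  C is 4 units southeast of D: delta (east=+4, north=-4); C at (east=8, north=-3).
  B is 8 units northwest of C: delta (east=-8, north=+8); B at (east=0, north=5).
  A is 7 units southeast of B: delta (east=+7, north=-7); A at (east=7, north=-2).
Therefore A relative to F: (east=7, north=-2).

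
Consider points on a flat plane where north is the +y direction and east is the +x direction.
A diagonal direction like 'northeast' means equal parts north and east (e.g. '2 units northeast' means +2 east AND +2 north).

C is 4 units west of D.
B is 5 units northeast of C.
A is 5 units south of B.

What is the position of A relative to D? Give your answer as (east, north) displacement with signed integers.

Answer: A is at (east=1, north=0) relative to D.

Derivation:
Place D at the origin (east=0, north=0).
  C is 4 units west of D: delta (east=-4, north=+0); C at (east=-4, north=0).
  B is 5 units northeast of C: delta (east=+5, north=+5); B at (east=1, north=5).
  A is 5 units south of B: delta (east=+0, north=-5); A at (east=1, north=0).
Therefore A relative to D: (east=1, north=0).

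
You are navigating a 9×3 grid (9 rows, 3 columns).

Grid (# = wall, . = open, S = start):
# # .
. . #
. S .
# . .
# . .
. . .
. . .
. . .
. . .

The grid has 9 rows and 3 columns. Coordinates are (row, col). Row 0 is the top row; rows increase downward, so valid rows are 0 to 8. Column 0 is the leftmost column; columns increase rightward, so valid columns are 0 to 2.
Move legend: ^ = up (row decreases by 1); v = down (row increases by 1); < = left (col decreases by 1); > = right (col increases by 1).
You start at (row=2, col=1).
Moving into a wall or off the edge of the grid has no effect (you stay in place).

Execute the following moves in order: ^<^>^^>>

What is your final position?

Start: (row=2, col=1)
  ^ (up): (row=2, col=1) -> (row=1, col=1)
  < (left): (row=1, col=1) -> (row=1, col=0)
  ^ (up): blocked, stay at (row=1, col=0)
  > (right): (row=1, col=0) -> (row=1, col=1)
  ^ (up): blocked, stay at (row=1, col=1)
  ^ (up): blocked, stay at (row=1, col=1)
  > (right): blocked, stay at (row=1, col=1)
  > (right): blocked, stay at (row=1, col=1)
Final: (row=1, col=1)

Answer: Final position: (row=1, col=1)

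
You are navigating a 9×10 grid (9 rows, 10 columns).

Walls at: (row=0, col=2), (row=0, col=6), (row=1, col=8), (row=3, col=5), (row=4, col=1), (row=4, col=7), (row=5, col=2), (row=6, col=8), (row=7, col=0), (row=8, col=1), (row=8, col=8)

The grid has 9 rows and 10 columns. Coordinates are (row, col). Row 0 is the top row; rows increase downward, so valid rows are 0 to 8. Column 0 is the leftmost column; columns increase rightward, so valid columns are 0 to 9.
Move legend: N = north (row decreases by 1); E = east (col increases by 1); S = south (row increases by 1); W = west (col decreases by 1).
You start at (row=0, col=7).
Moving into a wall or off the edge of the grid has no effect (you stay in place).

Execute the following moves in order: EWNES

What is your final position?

Answer: Final position: (row=0, col=8)

Derivation:
Start: (row=0, col=7)
  E (east): (row=0, col=7) -> (row=0, col=8)
  W (west): (row=0, col=8) -> (row=0, col=7)
  N (north): blocked, stay at (row=0, col=7)
  E (east): (row=0, col=7) -> (row=0, col=8)
  S (south): blocked, stay at (row=0, col=8)
Final: (row=0, col=8)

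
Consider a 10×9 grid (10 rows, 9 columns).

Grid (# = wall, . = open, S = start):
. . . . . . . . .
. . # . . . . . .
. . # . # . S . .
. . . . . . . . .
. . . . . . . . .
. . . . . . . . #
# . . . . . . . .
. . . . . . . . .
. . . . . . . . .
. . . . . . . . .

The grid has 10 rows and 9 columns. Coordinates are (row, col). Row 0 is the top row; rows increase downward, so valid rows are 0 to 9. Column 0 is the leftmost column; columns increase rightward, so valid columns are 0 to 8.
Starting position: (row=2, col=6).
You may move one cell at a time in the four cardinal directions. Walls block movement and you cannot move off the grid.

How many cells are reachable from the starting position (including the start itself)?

Answer: Reachable cells: 85

Derivation:
BFS flood-fill from (row=2, col=6):
  Distance 0: (row=2, col=6)
  Distance 1: (row=1, col=6), (row=2, col=5), (row=2, col=7), (row=3, col=6)
  Distance 2: (row=0, col=6), (row=1, col=5), (row=1, col=7), (row=2, col=8), (row=3, col=5), (row=3, col=7), (row=4, col=6)
  Distance 3: (row=0, col=5), (row=0, col=7), (row=1, col=4), (row=1, col=8), (row=3, col=4), (row=3, col=8), (row=4, col=5), (row=4, col=7), (row=5, col=6)
  Distance 4: (row=0, col=4), (row=0, col=8), (row=1, col=3), (row=3, col=3), (row=4, col=4), (row=4, col=8), (row=5, col=5), (row=5, col=7), (row=6, col=6)
  Distance 5: (row=0, col=3), (row=2, col=3), (row=3, col=2), (row=4, col=3), (row=5, col=4), (row=6, col=5), (row=6, col=7), (row=7, col=6)
  Distance 6: (row=0, col=2), (row=3, col=1), (row=4, col=2), (row=5, col=3), (row=6, col=4), (row=6, col=8), (row=7, col=5), (row=7, col=7), (row=8, col=6)
  Distance 7: (row=0, col=1), (row=2, col=1), (row=3, col=0), (row=4, col=1), (row=5, col=2), (row=6, col=3), (row=7, col=4), (row=7, col=8), (row=8, col=5), (row=8, col=7), (row=9, col=6)
  Distance 8: (row=0, col=0), (row=1, col=1), (row=2, col=0), (row=4, col=0), (row=5, col=1), (row=6, col=2), (row=7, col=3), (row=8, col=4), (row=8, col=8), (row=9, col=5), (row=9, col=7)
  Distance 9: (row=1, col=0), (row=5, col=0), (row=6, col=1), (row=7, col=2), (row=8, col=3), (row=9, col=4), (row=9, col=8)
  Distance 10: (row=7, col=1), (row=8, col=2), (row=9, col=3)
  Distance 11: (row=7, col=0), (row=8, col=1), (row=9, col=2)
  Distance 12: (row=8, col=0), (row=9, col=1)
  Distance 13: (row=9, col=0)
Total reachable: 85 (grid has 85 open cells total)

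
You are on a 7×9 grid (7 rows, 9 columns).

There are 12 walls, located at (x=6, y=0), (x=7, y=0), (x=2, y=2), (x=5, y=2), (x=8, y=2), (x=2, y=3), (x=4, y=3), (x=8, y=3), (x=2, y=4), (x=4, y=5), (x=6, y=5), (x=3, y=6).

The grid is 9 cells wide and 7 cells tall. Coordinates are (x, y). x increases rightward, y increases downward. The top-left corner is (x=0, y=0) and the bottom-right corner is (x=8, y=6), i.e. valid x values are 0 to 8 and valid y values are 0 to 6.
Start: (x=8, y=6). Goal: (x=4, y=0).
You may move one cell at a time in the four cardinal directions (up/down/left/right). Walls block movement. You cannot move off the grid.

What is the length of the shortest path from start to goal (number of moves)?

BFS from (x=8, y=6) until reaching (x=4, y=0):
  Distance 0: (x=8, y=6)
  Distance 1: (x=8, y=5), (x=7, y=6)
  Distance 2: (x=8, y=4), (x=7, y=5), (x=6, y=6)
  Distance 3: (x=7, y=4), (x=5, y=6)
  Distance 4: (x=7, y=3), (x=6, y=4), (x=5, y=5), (x=4, y=6)
  Distance 5: (x=7, y=2), (x=6, y=3), (x=5, y=4)
  Distance 6: (x=7, y=1), (x=6, y=2), (x=5, y=3), (x=4, y=4)
  Distance 7: (x=6, y=1), (x=8, y=1), (x=3, y=4)
  Distance 8: (x=8, y=0), (x=5, y=1), (x=3, y=3), (x=3, y=5)
  Distance 9: (x=5, y=0), (x=4, y=1), (x=3, y=2), (x=2, y=5)
  Distance 10: (x=4, y=0), (x=3, y=1), (x=4, y=2), (x=1, y=5), (x=2, y=6)  <- goal reached here
One shortest path (10 moves): (x=8, y=6) -> (x=7, y=6) -> (x=7, y=5) -> (x=7, y=4) -> (x=6, y=4) -> (x=6, y=3) -> (x=6, y=2) -> (x=6, y=1) -> (x=5, y=1) -> (x=4, y=1) -> (x=4, y=0)

Answer: Shortest path length: 10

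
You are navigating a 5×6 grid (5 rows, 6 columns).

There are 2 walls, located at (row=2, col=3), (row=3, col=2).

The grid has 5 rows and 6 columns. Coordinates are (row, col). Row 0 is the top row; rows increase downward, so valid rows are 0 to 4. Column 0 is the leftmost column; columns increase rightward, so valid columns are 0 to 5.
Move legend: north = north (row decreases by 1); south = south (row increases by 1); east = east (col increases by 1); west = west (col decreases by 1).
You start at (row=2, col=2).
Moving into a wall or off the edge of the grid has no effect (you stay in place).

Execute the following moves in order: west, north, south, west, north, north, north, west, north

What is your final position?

Answer: Final position: (row=0, col=0)

Derivation:
Start: (row=2, col=2)
  west (west): (row=2, col=2) -> (row=2, col=1)
  north (north): (row=2, col=1) -> (row=1, col=1)
  south (south): (row=1, col=1) -> (row=2, col=1)
  west (west): (row=2, col=1) -> (row=2, col=0)
  north (north): (row=2, col=0) -> (row=1, col=0)
  north (north): (row=1, col=0) -> (row=0, col=0)
  north (north): blocked, stay at (row=0, col=0)
  west (west): blocked, stay at (row=0, col=0)
  north (north): blocked, stay at (row=0, col=0)
Final: (row=0, col=0)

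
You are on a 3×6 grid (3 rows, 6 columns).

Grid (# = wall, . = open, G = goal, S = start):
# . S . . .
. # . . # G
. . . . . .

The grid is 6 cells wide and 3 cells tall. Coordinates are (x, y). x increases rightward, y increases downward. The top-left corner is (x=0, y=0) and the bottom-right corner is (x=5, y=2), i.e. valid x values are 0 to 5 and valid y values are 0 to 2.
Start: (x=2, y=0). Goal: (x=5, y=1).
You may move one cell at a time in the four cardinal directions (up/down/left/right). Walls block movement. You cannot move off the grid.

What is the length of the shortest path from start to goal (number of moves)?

Answer: Shortest path length: 4

Derivation:
BFS from (x=2, y=0) until reaching (x=5, y=1):
  Distance 0: (x=2, y=0)
  Distance 1: (x=1, y=0), (x=3, y=0), (x=2, y=1)
  Distance 2: (x=4, y=0), (x=3, y=1), (x=2, y=2)
  Distance 3: (x=5, y=0), (x=1, y=2), (x=3, y=2)
  Distance 4: (x=5, y=1), (x=0, y=2), (x=4, y=2)  <- goal reached here
One shortest path (4 moves): (x=2, y=0) -> (x=3, y=0) -> (x=4, y=0) -> (x=5, y=0) -> (x=5, y=1)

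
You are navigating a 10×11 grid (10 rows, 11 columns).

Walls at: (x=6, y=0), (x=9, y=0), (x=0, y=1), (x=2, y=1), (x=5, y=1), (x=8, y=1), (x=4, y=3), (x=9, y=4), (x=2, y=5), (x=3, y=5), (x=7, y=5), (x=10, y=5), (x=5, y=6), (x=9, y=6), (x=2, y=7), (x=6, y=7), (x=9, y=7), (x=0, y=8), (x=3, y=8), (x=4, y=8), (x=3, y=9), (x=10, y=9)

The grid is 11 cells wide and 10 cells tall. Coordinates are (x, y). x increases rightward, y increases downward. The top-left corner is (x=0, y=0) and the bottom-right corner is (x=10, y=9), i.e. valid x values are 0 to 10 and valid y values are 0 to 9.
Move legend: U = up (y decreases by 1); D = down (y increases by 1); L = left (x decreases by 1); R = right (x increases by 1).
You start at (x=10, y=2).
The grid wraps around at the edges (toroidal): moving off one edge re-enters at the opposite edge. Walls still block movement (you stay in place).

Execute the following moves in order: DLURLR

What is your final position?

Start: (x=10, y=2)
  D (down): (x=10, y=2) -> (x=10, y=3)
  L (left): (x=10, y=3) -> (x=9, y=3)
  U (up): (x=9, y=3) -> (x=9, y=2)
  R (right): (x=9, y=2) -> (x=10, y=2)
  L (left): (x=10, y=2) -> (x=9, y=2)
  R (right): (x=9, y=2) -> (x=10, y=2)
Final: (x=10, y=2)

Answer: Final position: (x=10, y=2)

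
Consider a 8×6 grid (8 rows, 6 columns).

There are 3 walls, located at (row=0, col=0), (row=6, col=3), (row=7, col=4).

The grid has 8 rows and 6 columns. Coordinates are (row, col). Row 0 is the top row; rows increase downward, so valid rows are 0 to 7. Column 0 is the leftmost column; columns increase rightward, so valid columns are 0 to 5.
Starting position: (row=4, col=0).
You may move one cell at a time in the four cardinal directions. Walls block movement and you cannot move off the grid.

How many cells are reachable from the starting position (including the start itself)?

BFS flood-fill from (row=4, col=0):
  Distance 0: (row=4, col=0)
  Distance 1: (row=3, col=0), (row=4, col=1), (row=5, col=0)
  Distance 2: (row=2, col=0), (row=3, col=1), (row=4, col=2), (row=5, col=1), (row=6, col=0)
  Distance 3: (row=1, col=0), (row=2, col=1), (row=3, col=2), (row=4, col=3), (row=5, col=2), (row=6, col=1), (row=7, col=0)
  Distance 4: (row=1, col=1), (row=2, col=2), (row=3, col=3), (row=4, col=4), (row=5, col=3), (row=6, col=2), (row=7, col=1)
  Distance 5: (row=0, col=1), (row=1, col=2), (row=2, col=3), (row=3, col=4), (row=4, col=5), (row=5, col=4), (row=7, col=2)
  Distance 6: (row=0, col=2), (row=1, col=3), (row=2, col=4), (row=3, col=5), (row=5, col=5), (row=6, col=4), (row=7, col=3)
  Distance 7: (row=0, col=3), (row=1, col=4), (row=2, col=5), (row=6, col=5)
  Distance 8: (row=0, col=4), (row=1, col=5), (row=7, col=5)
  Distance 9: (row=0, col=5)
Total reachable: 45 (grid has 45 open cells total)

Answer: Reachable cells: 45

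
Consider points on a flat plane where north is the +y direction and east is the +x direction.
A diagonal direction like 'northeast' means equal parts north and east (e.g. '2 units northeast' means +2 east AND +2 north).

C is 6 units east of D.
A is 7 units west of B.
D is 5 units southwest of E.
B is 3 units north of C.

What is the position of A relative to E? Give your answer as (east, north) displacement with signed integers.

Answer: A is at (east=-6, north=-2) relative to E.

Derivation:
Place E at the origin (east=0, north=0).
  D is 5 units southwest of E: delta (east=-5, north=-5); D at (east=-5, north=-5).
  C is 6 units east of D: delta (east=+6, north=+0); C at (east=1, north=-5).
  B is 3 units north of C: delta (east=+0, north=+3); B at (east=1, north=-2).
  A is 7 units west of B: delta (east=-7, north=+0); A at (east=-6, north=-2).
Therefore A relative to E: (east=-6, north=-2).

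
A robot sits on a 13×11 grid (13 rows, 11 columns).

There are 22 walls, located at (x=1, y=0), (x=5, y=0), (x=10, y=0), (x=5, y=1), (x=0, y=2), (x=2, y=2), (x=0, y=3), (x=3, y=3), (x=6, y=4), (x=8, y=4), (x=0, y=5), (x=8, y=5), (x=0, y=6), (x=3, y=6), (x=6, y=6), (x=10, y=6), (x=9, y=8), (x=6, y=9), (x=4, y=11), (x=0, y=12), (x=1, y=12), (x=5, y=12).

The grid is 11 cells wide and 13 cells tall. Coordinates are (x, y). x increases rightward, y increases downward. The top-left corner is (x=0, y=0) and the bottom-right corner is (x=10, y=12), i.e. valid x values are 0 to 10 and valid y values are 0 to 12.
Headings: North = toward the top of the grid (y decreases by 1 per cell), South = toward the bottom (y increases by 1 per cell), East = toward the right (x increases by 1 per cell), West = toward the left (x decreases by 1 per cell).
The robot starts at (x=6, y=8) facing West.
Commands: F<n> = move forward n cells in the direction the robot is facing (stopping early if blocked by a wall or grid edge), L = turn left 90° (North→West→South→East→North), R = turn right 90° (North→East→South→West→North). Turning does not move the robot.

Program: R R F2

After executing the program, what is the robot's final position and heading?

Start: (x=6, y=8), facing West
  R: turn right, now facing North
  R: turn right, now facing East
  F2: move forward 2, now at (x=8, y=8)
Final: (x=8, y=8), facing East

Answer: Final position: (x=8, y=8), facing East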